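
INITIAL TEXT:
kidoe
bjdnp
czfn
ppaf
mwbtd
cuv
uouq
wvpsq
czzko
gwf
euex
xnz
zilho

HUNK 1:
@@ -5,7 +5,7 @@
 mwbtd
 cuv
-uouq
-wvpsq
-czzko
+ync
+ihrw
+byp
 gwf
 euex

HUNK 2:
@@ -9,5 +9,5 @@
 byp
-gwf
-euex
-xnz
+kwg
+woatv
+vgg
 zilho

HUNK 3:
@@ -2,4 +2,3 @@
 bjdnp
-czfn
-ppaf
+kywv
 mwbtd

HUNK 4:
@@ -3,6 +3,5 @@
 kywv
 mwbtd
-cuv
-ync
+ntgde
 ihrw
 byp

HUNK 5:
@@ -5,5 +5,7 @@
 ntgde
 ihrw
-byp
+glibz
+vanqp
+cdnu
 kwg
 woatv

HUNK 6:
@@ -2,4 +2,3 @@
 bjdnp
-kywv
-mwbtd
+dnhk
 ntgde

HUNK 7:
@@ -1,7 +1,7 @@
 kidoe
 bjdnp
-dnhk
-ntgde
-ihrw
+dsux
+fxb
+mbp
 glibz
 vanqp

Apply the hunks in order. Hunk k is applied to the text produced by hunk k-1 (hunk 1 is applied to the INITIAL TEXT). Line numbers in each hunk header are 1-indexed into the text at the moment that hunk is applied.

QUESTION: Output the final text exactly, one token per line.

Hunk 1: at line 5 remove [uouq,wvpsq,czzko] add [ync,ihrw,byp] -> 13 lines: kidoe bjdnp czfn ppaf mwbtd cuv ync ihrw byp gwf euex xnz zilho
Hunk 2: at line 9 remove [gwf,euex,xnz] add [kwg,woatv,vgg] -> 13 lines: kidoe bjdnp czfn ppaf mwbtd cuv ync ihrw byp kwg woatv vgg zilho
Hunk 3: at line 2 remove [czfn,ppaf] add [kywv] -> 12 lines: kidoe bjdnp kywv mwbtd cuv ync ihrw byp kwg woatv vgg zilho
Hunk 4: at line 3 remove [cuv,ync] add [ntgde] -> 11 lines: kidoe bjdnp kywv mwbtd ntgde ihrw byp kwg woatv vgg zilho
Hunk 5: at line 5 remove [byp] add [glibz,vanqp,cdnu] -> 13 lines: kidoe bjdnp kywv mwbtd ntgde ihrw glibz vanqp cdnu kwg woatv vgg zilho
Hunk 6: at line 2 remove [kywv,mwbtd] add [dnhk] -> 12 lines: kidoe bjdnp dnhk ntgde ihrw glibz vanqp cdnu kwg woatv vgg zilho
Hunk 7: at line 1 remove [dnhk,ntgde,ihrw] add [dsux,fxb,mbp] -> 12 lines: kidoe bjdnp dsux fxb mbp glibz vanqp cdnu kwg woatv vgg zilho

Answer: kidoe
bjdnp
dsux
fxb
mbp
glibz
vanqp
cdnu
kwg
woatv
vgg
zilho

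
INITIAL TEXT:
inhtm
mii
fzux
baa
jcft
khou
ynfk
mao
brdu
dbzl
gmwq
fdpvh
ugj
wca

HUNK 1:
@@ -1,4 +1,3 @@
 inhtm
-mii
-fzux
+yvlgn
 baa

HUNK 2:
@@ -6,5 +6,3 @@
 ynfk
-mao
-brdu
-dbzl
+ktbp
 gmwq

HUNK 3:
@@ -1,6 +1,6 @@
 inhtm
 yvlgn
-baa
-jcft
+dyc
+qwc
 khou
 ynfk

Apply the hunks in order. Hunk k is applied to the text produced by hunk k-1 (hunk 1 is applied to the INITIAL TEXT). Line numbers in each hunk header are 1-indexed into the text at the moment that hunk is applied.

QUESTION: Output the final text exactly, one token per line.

Answer: inhtm
yvlgn
dyc
qwc
khou
ynfk
ktbp
gmwq
fdpvh
ugj
wca

Derivation:
Hunk 1: at line 1 remove [mii,fzux] add [yvlgn] -> 13 lines: inhtm yvlgn baa jcft khou ynfk mao brdu dbzl gmwq fdpvh ugj wca
Hunk 2: at line 6 remove [mao,brdu,dbzl] add [ktbp] -> 11 lines: inhtm yvlgn baa jcft khou ynfk ktbp gmwq fdpvh ugj wca
Hunk 3: at line 1 remove [baa,jcft] add [dyc,qwc] -> 11 lines: inhtm yvlgn dyc qwc khou ynfk ktbp gmwq fdpvh ugj wca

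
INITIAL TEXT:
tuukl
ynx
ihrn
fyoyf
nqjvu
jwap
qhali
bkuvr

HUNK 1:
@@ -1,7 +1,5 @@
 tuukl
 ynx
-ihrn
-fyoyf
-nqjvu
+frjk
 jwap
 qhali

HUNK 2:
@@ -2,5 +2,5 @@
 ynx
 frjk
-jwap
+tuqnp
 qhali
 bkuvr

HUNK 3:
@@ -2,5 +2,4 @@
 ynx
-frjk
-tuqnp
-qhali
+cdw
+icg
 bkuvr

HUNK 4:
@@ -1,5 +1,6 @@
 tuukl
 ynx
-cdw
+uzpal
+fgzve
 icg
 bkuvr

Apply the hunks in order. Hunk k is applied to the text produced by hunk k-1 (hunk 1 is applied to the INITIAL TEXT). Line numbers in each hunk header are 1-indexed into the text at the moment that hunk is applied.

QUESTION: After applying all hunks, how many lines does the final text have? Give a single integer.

Hunk 1: at line 1 remove [ihrn,fyoyf,nqjvu] add [frjk] -> 6 lines: tuukl ynx frjk jwap qhali bkuvr
Hunk 2: at line 2 remove [jwap] add [tuqnp] -> 6 lines: tuukl ynx frjk tuqnp qhali bkuvr
Hunk 3: at line 2 remove [frjk,tuqnp,qhali] add [cdw,icg] -> 5 lines: tuukl ynx cdw icg bkuvr
Hunk 4: at line 1 remove [cdw] add [uzpal,fgzve] -> 6 lines: tuukl ynx uzpal fgzve icg bkuvr
Final line count: 6

Answer: 6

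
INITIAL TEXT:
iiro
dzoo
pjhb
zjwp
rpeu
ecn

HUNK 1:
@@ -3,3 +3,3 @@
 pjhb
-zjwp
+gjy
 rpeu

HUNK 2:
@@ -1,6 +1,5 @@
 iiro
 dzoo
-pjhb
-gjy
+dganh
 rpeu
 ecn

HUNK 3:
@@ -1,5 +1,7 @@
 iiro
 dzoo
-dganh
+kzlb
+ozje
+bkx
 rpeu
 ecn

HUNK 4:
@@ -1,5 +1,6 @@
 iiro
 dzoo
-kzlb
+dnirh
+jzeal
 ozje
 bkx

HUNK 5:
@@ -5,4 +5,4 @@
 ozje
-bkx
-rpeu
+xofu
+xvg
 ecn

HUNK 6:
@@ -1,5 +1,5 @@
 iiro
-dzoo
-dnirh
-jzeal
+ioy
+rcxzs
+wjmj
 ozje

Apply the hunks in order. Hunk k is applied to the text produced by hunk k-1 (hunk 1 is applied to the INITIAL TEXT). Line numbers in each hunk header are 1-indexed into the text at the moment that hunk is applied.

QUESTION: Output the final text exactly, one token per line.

Answer: iiro
ioy
rcxzs
wjmj
ozje
xofu
xvg
ecn

Derivation:
Hunk 1: at line 3 remove [zjwp] add [gjy] -> 6 lines: iiro dzoo pjhb gjy rpeu ecn
Hunk 2: at line 1 remove [pjhb,gjy] add [dganh] -> 5 lines: iiro dzoo dganh rpeu ecn
Hunk 3: at line 1 remove [dganh] add [kzlb,ozje,bkx] -> 7 lines: iiro dzoo kzlb ozje bkx rpeu ecn
Hunk 4: at line 1 remove [kzlb] add [dnirh,jzeal] -> 8 lines: iiro dzoo dnirh jzeal ozje bkx rpeu ecn
Hunk 5: at line 5 remove [bkx,rpeu] add [xofu,xvg] -> 8 lines: iiro dzoo dnirh jzeal ozje xofu xvg ecn
Hunk 6: at line 1 remove [dzoo,dnirh,jzeal] add [ioy,rcxzs,wjmj] -> 8 lines: iiro ioy rcxzs wjmj ozje xofu xvg ecn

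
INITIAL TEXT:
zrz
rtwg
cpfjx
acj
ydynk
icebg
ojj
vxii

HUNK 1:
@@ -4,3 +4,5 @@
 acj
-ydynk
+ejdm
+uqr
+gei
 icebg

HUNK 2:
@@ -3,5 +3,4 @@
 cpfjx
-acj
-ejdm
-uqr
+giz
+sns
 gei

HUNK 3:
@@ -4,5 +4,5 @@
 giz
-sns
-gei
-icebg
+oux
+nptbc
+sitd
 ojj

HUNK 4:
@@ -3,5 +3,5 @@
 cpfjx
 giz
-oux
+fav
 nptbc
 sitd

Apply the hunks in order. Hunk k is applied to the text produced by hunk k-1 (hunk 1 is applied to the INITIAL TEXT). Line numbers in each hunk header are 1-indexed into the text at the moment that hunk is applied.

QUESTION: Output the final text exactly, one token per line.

Hunk 1: at line 4 remove [ydynk] add [ejdm,uqr,gei] -> 10 lines: zrz rtwg cpfjx acj ejdm uqr gei icebg ojj vxii
Hunk 2: at line 3 remove [acj,ejdm,uqr] add [giz,sns] -> 9 lines: zrz rtwg cpfjx giz sns gei icebg ojj vxii
Hunk 3: at line 4 remove [sns,gei,icebg] add [oux,nptbc,sitd] -> 9 lines: zrz rtwg cpfjx giz oux nptbc sitd ojj vxii
Hunk 4: at line 3 remove [oux] add [fav] -> 9 lines: zrz rtwg cpfjx giz fav nptbc sitd ojj vxii

Answer: zrz
rtwg
cpfjx
giz
fav
nptbc
sitd
ojj
vxii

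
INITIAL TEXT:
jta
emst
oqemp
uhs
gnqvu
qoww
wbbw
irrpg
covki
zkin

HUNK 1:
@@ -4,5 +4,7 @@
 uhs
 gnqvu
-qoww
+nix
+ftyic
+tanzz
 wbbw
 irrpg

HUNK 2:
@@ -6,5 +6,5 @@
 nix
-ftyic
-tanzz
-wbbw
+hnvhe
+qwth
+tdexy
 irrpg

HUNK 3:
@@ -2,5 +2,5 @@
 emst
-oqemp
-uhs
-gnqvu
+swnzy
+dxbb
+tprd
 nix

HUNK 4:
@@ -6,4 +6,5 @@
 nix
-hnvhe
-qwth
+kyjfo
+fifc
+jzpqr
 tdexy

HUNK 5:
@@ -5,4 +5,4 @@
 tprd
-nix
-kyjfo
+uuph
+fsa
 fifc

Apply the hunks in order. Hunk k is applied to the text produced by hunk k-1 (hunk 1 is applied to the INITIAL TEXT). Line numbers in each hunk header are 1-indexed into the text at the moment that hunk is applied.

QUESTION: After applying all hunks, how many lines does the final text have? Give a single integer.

Answer: 13

Derivation:
Hunk 1: at line 4 remove [qoww] add [nix,ftyic,tanzz] -> 12 lines: jta emst oqemp uhs gnqvu nix ftyic tanzz wbbw irrpg covki zkin
Hunk 2: at line 6 remove [ftyic,tanzz,wbbw] add [hnvhe,qwth,tdexy] -> 12 lines: jta emst oqemp uhs gnqvu nix hnvhe qwth tdexy irrpg covki zkin
Hunk 3: at line 2 remove [oqemp,uhs,gnqvu] add [swnzy,dxbb,tprd] -> 12 lines: jta emst swnzy dxbb tprd nix hnvhe qwth tdexy irrpg covki zkin
Hunk 4: at line 6 remove [hnvhe,qwth] add [kyjfo,fifc,jzpqr] -> 13 lines: jta emst swnzy dxbb tprd nix kyjfo fifc jzpqr tdexy irrpg covki zkin
Hunk 5: at line 5 remove [nix,kyjfo] add [uuph,fsa] -> 13 lines: jta emst swnzy dxbb tprd uuph fsa fifc jzpqr tdexy irrpg covki zkin
Final line count: 13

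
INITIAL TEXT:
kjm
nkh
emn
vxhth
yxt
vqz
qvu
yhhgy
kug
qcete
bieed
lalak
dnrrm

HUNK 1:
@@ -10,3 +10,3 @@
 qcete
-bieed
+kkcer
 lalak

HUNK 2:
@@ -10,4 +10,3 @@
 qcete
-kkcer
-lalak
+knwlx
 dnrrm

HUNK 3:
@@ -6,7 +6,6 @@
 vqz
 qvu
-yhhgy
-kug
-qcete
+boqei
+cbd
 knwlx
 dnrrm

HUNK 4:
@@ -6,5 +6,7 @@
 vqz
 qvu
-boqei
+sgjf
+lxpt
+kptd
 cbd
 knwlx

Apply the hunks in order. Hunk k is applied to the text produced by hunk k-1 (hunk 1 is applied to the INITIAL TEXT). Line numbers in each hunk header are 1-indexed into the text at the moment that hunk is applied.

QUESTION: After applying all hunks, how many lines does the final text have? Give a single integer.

Hunk 1: at line 10 remove [bieed] add [kkcer] -> 13 lines: kjm nkh emn vxhth yxt vqz qvu yhhgy kug qcete kkcer lalak dnrrm
Hunk 2: at line 10 remove [kkcer,lalak] add [knwlx] -> 12 lines: kjm nkh emn vxhth yxt vqz qvu yhhgy kug qcete knwlx dnrrm
Hunk 3: at line 6 remove [yhhgy,kug,qcete] add [boqei,cbd] -> 11 lines: kjm nkh emn vxhth yxt vqz qvu boqei cbd knwlx dnrrm
Hunk 4: at line 6 remove [boqei] add [sgjf,lxpt,kptd] -> 13 lines: kjm nkh emn vxhth yxt vqz qvu sgjf lxpt kptd cbd knwlx dnrrm
Final line count: 13

Answer: 13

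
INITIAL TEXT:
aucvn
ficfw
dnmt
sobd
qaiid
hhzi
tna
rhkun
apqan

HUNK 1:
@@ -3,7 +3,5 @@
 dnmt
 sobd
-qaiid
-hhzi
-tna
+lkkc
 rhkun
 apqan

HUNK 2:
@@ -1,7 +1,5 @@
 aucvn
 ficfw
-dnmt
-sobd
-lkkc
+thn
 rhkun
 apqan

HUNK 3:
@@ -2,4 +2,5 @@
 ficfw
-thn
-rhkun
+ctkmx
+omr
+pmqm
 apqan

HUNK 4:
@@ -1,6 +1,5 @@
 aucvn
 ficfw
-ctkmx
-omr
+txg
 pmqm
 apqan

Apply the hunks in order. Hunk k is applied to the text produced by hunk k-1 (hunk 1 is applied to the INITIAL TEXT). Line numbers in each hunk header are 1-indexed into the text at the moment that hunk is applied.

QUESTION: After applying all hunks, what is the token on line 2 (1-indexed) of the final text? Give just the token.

Hunk 1: at line 3 remove [qaiid,hhzi,tna] add [lkkc] -> 7 lines: aucvn ficfw dnmt sobd lkkc rhkun apqan
Hunk 2: at line 1 remove [dnmt,sobd,lkkc] add [thn] -> 5 lines: aucvn ficfw thn rhkun apqan
Hunk 3: at line 2 remove [thn,rhkun] add [ctkmx,omr,pmqm] -> 6 lines: aucvn ficfw ctkmx omr pmqm apqan
Hunk 4: at line 1 remove [ctkmx,omr] add [txg] -> 5 lines: aucvn ficfw txg pmqm apqan
Final line 2: ficfw

Answer: ficfw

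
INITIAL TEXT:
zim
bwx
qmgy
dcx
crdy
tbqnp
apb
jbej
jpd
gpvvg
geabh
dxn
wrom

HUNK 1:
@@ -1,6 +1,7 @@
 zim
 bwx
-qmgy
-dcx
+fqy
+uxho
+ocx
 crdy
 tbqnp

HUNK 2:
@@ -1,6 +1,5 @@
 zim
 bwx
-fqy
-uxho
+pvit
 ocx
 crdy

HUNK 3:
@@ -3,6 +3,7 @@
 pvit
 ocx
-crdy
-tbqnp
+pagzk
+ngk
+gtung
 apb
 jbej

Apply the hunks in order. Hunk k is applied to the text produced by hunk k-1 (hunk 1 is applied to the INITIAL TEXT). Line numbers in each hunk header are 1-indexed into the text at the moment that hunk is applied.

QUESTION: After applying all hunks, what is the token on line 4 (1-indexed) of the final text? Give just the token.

Answer: ocx

Derivation:
Hunk 1: at line 1 remove [qmgy,dcx] add [fqy,uxho,ocx] -> 14 lines: zim bwx fqy uxho ocx crdy tbqnp apb jbej jpd gpvvg geabh dxn wrom
Hunk 2: at line 1 remove [fqy,uxho] add [pvit] -> 13 lines: zim bwx pvit ocx crdy tbqnp apb jbej jpd gpvvg geabh dxn wrom
Hunk 3: at line 3 remove [crdy,tbqnp] add [pagzk,ngk,gtung] -> 14 lines: zim bwx pvit ocx pagzk ngk gtung apb jbej jpd gpvvg geabh dxn wrom
Final line 4: ocx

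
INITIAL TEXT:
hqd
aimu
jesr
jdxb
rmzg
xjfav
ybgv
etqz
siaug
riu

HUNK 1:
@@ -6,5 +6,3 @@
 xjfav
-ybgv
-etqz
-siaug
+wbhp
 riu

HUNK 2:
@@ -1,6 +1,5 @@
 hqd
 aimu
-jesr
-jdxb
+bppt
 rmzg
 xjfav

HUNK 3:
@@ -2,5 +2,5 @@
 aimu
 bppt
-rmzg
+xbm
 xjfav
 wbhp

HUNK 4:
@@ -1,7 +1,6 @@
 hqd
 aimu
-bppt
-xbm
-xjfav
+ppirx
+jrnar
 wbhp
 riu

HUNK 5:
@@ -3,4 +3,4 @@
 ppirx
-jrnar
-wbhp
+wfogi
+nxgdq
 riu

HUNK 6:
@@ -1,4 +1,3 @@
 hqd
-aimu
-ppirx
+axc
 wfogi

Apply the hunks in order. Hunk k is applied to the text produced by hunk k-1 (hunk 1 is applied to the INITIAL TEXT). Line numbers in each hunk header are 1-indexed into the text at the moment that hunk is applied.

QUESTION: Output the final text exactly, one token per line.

Hunk 1: at line 6 remove [ybgv,etqz,siaug] add [wbhp] -> 8 lines: hqd aimu jesr jdxb rmzg xjfav wbhp riu
Hunk 2: at line 1 remove [jesr,jdxb] add [bppt] -> 7 lines: hqd aimu bppt rmzg xjfav wbhp riu
Hunk 3: at line 2 remove [rmzg] add [xbm] -> 7 lines: hqd aimu bppt xbm xjfav wbhp riu
Hunk 4: at line 1 remove [bppt,xbm,xjfav] add [ppirx,jrnar] -> 6 lines: hqd aimu ppirx jrnar wbhp riu
Hunk 5: at line 3 remove [jrnar,wbhp] add [wfogi,nxgdq] -> 6 lines: hqd aimu ppirx wfogi nxgdq riu
Hunk 6: at line 1 remove [aimu,ppirx] add [axc] -> 5 lines: hqd axc wfogi nxgdq riu

Answer: hqd
axc
wfogi
nxgdq
riu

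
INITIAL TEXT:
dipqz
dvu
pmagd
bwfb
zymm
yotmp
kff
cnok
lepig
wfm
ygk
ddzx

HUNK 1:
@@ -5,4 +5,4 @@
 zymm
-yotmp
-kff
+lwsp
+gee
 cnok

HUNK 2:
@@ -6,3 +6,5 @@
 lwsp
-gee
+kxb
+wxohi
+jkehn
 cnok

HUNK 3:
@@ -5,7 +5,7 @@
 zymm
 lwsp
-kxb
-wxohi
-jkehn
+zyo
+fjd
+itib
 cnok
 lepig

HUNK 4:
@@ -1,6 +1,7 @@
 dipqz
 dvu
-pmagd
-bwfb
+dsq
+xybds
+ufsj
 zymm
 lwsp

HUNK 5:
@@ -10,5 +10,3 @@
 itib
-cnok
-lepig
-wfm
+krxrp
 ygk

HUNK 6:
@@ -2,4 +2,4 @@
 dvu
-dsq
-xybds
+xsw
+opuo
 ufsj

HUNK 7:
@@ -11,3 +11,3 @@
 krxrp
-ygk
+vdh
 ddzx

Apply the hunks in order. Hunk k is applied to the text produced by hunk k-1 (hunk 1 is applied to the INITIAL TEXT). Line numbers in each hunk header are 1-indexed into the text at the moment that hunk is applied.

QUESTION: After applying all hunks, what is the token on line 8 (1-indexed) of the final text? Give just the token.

Answer: zyo

Derivation:
Hunk 1: at line 5 remove [yotmp,kff] add [lwsp,gee] -> 12 lines: dipqz dvu pmagd bwfb zymm lwsp gee cnok lepig wfm ygk ddzx
Hunk 2: at line 6 remove [gee] add [kxb,wxohi,jkehn] -> 14 lines: dipqz dvu pmagd bwfb zymm lwsp kxb wxohi jkehn cnok lepig wfm ygk ddzx
Hunk 3: at line 5 remove [kxb,wxohi,jkehn] add [zyo,fjd,itib] -> 14 lines: dipqz dvu pmagd bwfb zymm lwsp zyo fjd itib cnok lepig wfm ygk ddzx
Hunk 4: at line 1 remove [pmagd,bwfb] add [dsq,xybds,ufsj] -> 15 lines: dipqz dvu dsq xybds ufsj zymm lwsp zyo fjd itib cnok lepig wfm ygk ddzx
Hunk 5: at line 10 remove [cnok,lepig,wfm] add [krxrp] -> 13 lines: dipqz dvu dsq xybds ufsj zymm lwsp zyo fjd itib krxrp ygk ddzx
Hunk 6: at line 2 remove [dsq,xybds] add [xsw,opuo] -> 13 lines: dipqz dvu xsw opuo ufsj zymm lwsp zyo fjd itib krxrp ygk ddzx
Hunk 7: at line 11 remove [ygk] add [vdh] -> 13 lines: dipqz dvu xsw opuo ufsj zymm lwsp zyo fjd itib krxrp vdh ddzx
Final line 8: zyo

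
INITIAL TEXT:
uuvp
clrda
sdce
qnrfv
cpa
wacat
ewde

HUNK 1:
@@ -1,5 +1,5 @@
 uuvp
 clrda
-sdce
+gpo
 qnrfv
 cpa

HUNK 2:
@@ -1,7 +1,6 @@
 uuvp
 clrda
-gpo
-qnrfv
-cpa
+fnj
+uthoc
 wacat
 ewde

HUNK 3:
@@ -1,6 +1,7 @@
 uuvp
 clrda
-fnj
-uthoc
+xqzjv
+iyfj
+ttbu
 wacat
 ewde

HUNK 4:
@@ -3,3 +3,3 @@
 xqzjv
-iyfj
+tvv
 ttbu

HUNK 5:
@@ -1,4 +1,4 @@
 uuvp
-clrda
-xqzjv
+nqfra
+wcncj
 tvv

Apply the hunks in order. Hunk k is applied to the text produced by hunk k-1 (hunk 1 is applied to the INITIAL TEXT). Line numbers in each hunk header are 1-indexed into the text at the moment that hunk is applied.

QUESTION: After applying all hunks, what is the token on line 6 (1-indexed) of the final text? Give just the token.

Hunk 1: at line 1 remove [sdce] add [gpo] -> 7 lines: uuvp clrda gpo qnrfv cpa wacat ewde
Hunk 2: at line 1 remove [gpo,qnrfv,cpa] add [fnj,uthoc] -> 6 lines: uuvp clrda fnj uthoc wacat ewde
Hunk 3: at line 1 remove [fnj,uthoc] add [xqzjv,iyfj,ttbu] -> 7 lines: uuvp clrda xqzjv iyfj ttbu wacat ewde
Hunk 4: at line 3 remove [iyfj] add [tvv] -> 7 lines: uuvp clrda xqzjv tvv ttbu wacat ewde
Hunk 5: at line 1 remove [clrda,xqzjv] add [nqfra,wcncj] -> 7 lines: uuvp nqfra wcncj tvv ttbu wacat ewde
Final line 6: wacat

Answer: wacat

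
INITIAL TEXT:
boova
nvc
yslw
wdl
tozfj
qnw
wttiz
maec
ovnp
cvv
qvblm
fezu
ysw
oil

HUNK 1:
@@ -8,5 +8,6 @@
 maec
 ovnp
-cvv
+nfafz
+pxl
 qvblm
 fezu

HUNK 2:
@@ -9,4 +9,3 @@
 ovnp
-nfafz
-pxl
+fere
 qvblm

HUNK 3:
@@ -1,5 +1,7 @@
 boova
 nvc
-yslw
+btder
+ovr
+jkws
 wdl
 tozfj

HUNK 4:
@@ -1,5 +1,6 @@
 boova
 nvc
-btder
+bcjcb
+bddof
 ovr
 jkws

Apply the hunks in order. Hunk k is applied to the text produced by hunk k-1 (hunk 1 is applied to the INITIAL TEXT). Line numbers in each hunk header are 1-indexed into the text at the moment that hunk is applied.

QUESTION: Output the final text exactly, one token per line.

Answer: boova
nvc
bcjcb
bddof
ovr
jkws
wdl
tozfj
qnw
wttiz
maec
ovnp
fere
qvblm
fezu
ysw
oil

Derivation:
Hunk 1: at line 8 remove [cvv] add [nfafz,pxl] -> 15 lines: boova nvc yslw wdl tozfj qnw wttiz maec ovnp nfafz pxl qvblm fezu ysw oil
Hunk 2: at line 9 remove [nfafz,pxl] add [fere] -> 14 lines: boova nvc yslw wdl tozfj qnw wttiz maec ovnp fere qvblm fezu ysw oil
Hunk 3: at line 1 remove [yslw] add [btder,ovr,jkws] -> 16 lines: boova nvc btder ovr jkws wdl tozfj qnw wttiz maec ovnp fere qvblm fezu ysw oil
Hunk 4: at line 1 remove [btder] add [bcjcb,bddof] -> 17 lines: boova nvc bcjcb bddof ovr jkws wdl tozfj qnw wttiz maec ovnp fere qvblm fezu ysw oil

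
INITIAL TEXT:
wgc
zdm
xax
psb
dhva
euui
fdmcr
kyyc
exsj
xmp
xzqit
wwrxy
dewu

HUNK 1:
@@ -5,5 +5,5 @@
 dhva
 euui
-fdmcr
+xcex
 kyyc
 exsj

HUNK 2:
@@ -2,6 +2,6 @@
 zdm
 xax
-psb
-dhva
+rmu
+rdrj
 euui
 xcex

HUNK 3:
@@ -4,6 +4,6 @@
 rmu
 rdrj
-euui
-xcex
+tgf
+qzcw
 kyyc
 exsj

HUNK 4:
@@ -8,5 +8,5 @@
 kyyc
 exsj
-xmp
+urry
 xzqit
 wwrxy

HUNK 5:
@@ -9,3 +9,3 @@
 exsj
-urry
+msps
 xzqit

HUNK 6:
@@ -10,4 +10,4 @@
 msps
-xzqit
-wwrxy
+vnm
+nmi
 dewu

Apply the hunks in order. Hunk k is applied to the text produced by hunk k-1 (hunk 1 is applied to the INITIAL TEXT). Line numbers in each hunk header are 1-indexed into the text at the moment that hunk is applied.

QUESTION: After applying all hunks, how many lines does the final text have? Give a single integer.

Hunk 1: at line 5 remove [fdmcr] add [xcex] -> 13 lines: wgc zdm xax psb dhva euui xcex kyyc exsj xmp xzqit wwrxy dewu
Hunk 2: at line 2 remove [psb,dhva] add [rmu,rdrj] -> 13 lines: wgc zdm xax rmu rdrj euui xcex kyyc exsj xmp xzqit wwrxy dewu
Hunk 3: at line 4 remove [euui,xcex] add [tgf,qzcw] -> 13 lines: wgc zdm xax rmu rdrj tgf qzcw kyyc exsj xmp xzqit wwrxy dewu
Hunk 4: at line 8 remove [xmp] add [urry] -> 13 lines: wgc zdm xax rmu rdrj tgf qzcw kyyc exsj urry xzqit wwrxy dewu
Hunk 5: at line 9 remove [urry] add [msps] -> 13 lines: wgc zdm xax rmu rdrj tgf qzcw kyyc exsj msps xzqit wwrxy dewu
Hunk 6: at line 10 remove [xzqit,wwrxy] add [vnm,nmi] -> 13 lines: wgc zdm xax rmu rdrj tgf qzcw kyyc exsj msps vnm nmi dewu
Final line count: 13

Answer: 13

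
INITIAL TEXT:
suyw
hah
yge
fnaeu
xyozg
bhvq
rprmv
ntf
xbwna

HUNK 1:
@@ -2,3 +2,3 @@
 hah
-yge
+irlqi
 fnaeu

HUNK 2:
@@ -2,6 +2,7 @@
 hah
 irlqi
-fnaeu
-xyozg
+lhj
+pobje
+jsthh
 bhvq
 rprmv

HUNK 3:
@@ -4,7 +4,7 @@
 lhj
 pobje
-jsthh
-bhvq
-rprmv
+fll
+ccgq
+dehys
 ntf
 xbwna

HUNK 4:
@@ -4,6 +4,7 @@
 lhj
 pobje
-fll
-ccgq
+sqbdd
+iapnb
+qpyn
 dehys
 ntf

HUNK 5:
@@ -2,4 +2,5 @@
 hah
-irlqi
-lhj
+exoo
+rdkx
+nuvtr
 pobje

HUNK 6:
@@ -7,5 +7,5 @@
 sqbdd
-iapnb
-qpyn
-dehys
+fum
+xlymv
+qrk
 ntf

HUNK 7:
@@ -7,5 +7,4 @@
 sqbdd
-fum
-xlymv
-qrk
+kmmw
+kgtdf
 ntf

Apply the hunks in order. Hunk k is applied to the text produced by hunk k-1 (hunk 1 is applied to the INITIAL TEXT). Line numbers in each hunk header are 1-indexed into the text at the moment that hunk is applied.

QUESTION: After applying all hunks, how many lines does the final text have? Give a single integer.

Answer: 11

Derivation:
Hunk 1: at line 2 remove [yge] add [irlqi] -> 9 lines: suyw hah irlqi fnaeu xyozg bhvq rprmv ntf xbwna
Hunk 2: at line 2 remove [fnaeu,xyozg] add [lhj,pobje,jsthh] -> 10 lines: suyw hah irlqi lhj pobje jsthh bhvq rprmv ntf xbwna
Hunk 3: at line 4 remove [jsthh,bhvq,rprmv] add [fll,ccgq,dehys] -> 10 lines: suyw hah irlqi lhj pobje fll ccgq dehys ntf xbwna
Hunk 4: at line 4 remove [fll,ccgq] add [sqbdd,iapnb,qpyn] -> 11 lines: suyw hah irlqi lhj pobje sqbdd iapnb qpyn dehys ntf xbwna
Hunk 5: at line 2 remove [irlqi,lhj] add [exoo,rdkx,nuvtr] -> 12 lines: suyw hah exoo rdkx nuvtr pobje sqbdd iapnb qpyn dehys ntf xbwna
Hunk 6: at line 7 remove [iapnb,qpyn,dehys] add [fum,xlymv,qrk] -> 12 lines: suyw hah exoo rdkx nuvtr pobje sqbdd fum xlymv qrk ntf xbwna
Hunk 7: at line 7 remove [fum,xlymv,qrk] add [kmmw,kgtdf] -> 11 lines: suyw hah exoo rdkx nuvtr pobje sqbdd kmmw kgtdf ntf xbwna
Final line count: 11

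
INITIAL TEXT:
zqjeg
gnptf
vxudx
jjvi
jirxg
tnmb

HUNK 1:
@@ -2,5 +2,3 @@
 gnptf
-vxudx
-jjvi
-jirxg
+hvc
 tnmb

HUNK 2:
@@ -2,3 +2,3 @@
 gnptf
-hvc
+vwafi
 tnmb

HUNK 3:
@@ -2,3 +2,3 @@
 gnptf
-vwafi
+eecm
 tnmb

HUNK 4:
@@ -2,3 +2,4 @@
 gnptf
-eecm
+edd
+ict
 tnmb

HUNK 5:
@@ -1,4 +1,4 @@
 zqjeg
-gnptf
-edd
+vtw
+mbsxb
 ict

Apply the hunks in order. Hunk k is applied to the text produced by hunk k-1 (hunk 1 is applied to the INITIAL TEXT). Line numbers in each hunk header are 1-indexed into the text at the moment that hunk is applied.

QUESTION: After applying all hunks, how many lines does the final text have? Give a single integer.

Answer: 5

Derivation:
Hunk 1: at line 2 remove [vxudx,jjvi,jirxg] add [hvc] -> 4 lines: zqjeg gnptf hvc tnmb
Hunk 2: at line 2 remove [hvc] add [vwafi] -> 4 lines: zqjeg gnptf vwafi tnmb
Hunk 3: at line 2 remove [vwafi] add [eecm] -> 4 lines: zqjeg gnptf eecm tnmb
Hunk 4: at line 2 remove [eecm] add [edd,ict] -> 5 lines: zqjeg gnptf edd ict tnmb
Hunk 5: at line 1 remove [gnptf,edd] add [vtw,mbsxb] -> 5 lines: zqjeg vtw mbsxb ict tnmb
Final line count: 5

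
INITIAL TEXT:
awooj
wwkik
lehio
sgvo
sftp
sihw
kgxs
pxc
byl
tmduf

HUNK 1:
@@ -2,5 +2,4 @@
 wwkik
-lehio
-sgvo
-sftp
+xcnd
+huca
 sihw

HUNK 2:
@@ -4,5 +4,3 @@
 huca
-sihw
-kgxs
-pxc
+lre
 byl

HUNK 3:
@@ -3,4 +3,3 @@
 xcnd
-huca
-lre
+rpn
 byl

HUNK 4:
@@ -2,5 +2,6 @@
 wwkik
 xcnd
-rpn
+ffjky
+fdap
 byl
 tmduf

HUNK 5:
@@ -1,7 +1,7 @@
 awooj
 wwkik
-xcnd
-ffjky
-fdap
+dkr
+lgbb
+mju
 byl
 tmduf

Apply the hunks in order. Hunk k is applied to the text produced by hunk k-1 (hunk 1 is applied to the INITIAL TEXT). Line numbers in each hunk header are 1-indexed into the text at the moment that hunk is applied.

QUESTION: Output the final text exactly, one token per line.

Hunk 1: at line 2 remove [lehio,sgvo,sftp] add [xcnd,huca] -> 9 lines: awooj wwkik xcnd huca sihw kgxs pxc byl tmduf
Hunk 2: at line 4 remove [sihw,kgxs,pxc] add [lre] -> 7 lines: awooj wwkik xcnd huca lre byl tmduf
Hunk 3: at line 3 remove [huca,lre] add [rpn] -> 6 lines: awooj wwkik xcnd rpn byl tmduf
Hunk 4: at line 2 remove [rpn] add [ffjky,fdap] -> 7 lines: awooj wwkik xcnd ffjky fdap byl tmduf
Hunk 5: at line 1 remove [xcnd,ffjky,fdap] add [dkr,lgbb,mju] -> 7 lines: awooj wwkik dkr lgbb mju byl tmduf

Answer: awooj
wwkik
dkr
lgbb
mju
byl
tmduf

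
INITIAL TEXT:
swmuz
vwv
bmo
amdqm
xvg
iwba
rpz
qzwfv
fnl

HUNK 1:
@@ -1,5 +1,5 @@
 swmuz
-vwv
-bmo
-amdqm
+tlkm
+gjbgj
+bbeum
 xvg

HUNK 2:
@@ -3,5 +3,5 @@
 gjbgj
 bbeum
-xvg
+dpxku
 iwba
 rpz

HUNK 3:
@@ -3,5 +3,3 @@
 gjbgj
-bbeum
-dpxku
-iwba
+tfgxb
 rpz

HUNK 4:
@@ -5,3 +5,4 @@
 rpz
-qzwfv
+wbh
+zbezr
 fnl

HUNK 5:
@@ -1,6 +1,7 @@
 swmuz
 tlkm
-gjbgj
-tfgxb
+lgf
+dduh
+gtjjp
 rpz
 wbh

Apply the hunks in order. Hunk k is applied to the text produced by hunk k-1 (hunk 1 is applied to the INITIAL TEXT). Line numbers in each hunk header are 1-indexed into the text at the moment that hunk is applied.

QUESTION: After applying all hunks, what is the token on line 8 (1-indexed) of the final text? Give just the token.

Answer: zbezr

Derivation:
Hunk 1: at line 1 remove [vwv,bmo,amdqm] add [tlkm,gjbgj,bbeum] -> 9 lines: swmuz tlkm gjbgj bbeum xvg iwba rpz qzwfv fnl
Hunk 2: at line 3 remove [xvg] add [dpxku] -> 9 lines: swmuz tlkm gjbgj bbeum dpxku iwba rpz qzwfv fnl
Hunk 3: at line 3 remove [bbeum,dpxku,iwba] add [tfgxb] -> 7 lines: swmuz tlkm gjbgj tfgxb rpz qzwfv fnl
Hunk 4: at line 5 remove [qzwfv] add [wbh,zbezr] -> 8 lines: swmuz tlkm gjbgj tfgxb rpz wbh zbezr fnl
Hunk 5: at line 1 remove [gjbgj,tfgxb] add [lgf,dduh,gtjjp] -> 9 lines: swmuz tlkm lgf dduh gtjjp rpz wbh zbezr fnl
Final line 8: zbezr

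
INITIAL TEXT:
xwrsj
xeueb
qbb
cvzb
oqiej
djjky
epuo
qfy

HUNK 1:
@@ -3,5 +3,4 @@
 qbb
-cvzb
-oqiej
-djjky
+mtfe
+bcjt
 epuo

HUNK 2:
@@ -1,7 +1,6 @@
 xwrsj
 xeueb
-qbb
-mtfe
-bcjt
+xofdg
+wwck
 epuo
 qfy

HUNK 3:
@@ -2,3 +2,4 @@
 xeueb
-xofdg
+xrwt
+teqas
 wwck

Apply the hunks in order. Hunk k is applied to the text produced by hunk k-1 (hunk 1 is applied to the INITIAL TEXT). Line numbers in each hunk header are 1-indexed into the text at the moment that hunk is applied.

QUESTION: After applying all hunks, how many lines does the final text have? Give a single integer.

Hunk 1: at line 3 remove [cvzb,oqiej,djjky] add [mtfe,bcjt] -> 7 lines: xwrsj xeueb qbb mtfe bcjt epuo qfy
Hunk 2: at line 1 remove [qbb,mtfe,bcjt] add [xofdg,wwck] -> 6 lines: xwrsj xeueb xofdg wwck epuo qfy
Hunk 3: at line 2 remove [xofdg] add [xrwt,teqas] -> 7 lines: xwrsj xeueb xrwt teqas wwck epuo qfy
Final line count: 7

Answer: 7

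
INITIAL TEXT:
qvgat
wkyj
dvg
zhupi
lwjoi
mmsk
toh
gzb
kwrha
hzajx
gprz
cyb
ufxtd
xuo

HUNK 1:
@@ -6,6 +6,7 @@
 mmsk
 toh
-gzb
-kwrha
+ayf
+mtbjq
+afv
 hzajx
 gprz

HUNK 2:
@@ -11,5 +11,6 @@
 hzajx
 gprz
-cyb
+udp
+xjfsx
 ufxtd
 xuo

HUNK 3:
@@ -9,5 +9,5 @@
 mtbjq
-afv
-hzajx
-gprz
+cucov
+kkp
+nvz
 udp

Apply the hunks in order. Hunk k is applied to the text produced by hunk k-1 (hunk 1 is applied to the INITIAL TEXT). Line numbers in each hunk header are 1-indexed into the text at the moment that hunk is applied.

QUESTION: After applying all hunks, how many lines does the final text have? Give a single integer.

Hunk 1: at line 6 remove [gzb,kwrha] add [ayf,mtbjq,afv] -> 15 lines: qvgat wkyj dvg zhupi lwjoi mmsk toh ayf mtbjq afv hzajx gprz cyb ufxtd xuo
Hunk 2: at line 11 remove [cyb] add [udp,xjfsx] -> 16 lines: qvgat wkyj dvg zhupi lwjoi mmsk toh ayf mtbjq afv hzajx gprz udp xjfsx ufxtd xuo
Hunk 3: at line 9 remove [afv,hzajx,gprz] add [cucov,kkp,nvz] -> 16 lines: qvgat wkyj dvg zhupi lwjoi mmsk toh ayf mtbjq cucov kkp nvz udp xjfsx ufxtd xuo
Final line count: 16

Answer: 16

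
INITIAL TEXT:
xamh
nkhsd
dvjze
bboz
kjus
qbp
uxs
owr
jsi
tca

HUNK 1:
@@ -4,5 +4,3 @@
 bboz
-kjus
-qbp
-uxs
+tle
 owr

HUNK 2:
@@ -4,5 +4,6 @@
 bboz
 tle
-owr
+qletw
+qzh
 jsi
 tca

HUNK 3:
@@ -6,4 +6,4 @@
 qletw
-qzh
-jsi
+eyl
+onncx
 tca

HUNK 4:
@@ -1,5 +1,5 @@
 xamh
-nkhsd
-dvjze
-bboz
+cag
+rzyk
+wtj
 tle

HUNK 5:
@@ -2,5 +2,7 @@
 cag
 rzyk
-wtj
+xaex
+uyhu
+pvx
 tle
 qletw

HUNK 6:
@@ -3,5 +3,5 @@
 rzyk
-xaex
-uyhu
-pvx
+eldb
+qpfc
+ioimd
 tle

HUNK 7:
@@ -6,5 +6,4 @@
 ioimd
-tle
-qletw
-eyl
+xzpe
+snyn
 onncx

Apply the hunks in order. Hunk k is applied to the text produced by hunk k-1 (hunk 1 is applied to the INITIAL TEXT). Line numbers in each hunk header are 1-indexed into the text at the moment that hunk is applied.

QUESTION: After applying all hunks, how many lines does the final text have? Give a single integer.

Hunk 1: at line 4 remove [kjus,qbp,uxs] add [tle] -> 8 lines: xamh nkhsd dvjze bboz tle owr jsi tca
Hunk 2: at line 4 remove [owr] add [qletw,qzh] -> 9 lines: xamh nkhsd dvjze bboz tle qletw qzh jsi tca
Hunk 3: at line 6 remove [qzh,jsi] add [eyl,onncx] -> 9 lines: xamh nkhsd dvjze bboz tle qletw eyl onncx tca
Hunk 4: at line 1 remove [nkhsd,dvjze,bboz] add [cag,rzyk,wtj] -> 9 lines: xamh cag rzyk wtj tle qletw eyl onncx tca
Hunk 5: at line 2 remove [wtj] add [xaex,uyhu,pvx] -> 11 lines: xamh cag rzyk xaex uyhu pvx tle qletw eyl onncx tca
Hunk 6: at line 3 remove [xaex,uyhu,pvx] add [eldb,qpfc,ioimd] -> 11 lines: xamh cag rzyk eldb qpfc ioimd tle qletw eyl onncx tca
Hunk 7: at line 6 remove [tle,qletw,eyl] add [xzpe,snyn] -> 10 lines: xamh cag rzyk eldb qpfc ioimd xzpe snyn onncx tca
Final line count: 10

Answer: 10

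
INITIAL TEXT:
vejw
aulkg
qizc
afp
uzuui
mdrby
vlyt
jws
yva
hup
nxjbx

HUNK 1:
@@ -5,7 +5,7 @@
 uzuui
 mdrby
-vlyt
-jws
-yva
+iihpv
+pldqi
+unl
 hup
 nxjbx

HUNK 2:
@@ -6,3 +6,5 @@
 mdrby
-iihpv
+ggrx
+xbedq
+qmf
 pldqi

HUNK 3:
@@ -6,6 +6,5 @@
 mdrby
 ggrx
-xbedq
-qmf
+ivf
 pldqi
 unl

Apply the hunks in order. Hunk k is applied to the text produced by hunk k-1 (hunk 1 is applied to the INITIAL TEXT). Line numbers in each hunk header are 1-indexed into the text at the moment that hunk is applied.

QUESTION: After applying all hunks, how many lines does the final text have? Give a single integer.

Hunk 1: at line 5 remove [vlyt,jws,yva] add [iihpv,pldqi,unl] -> 11 lines: vejw aulkg qizc afp uzuui mdrby iihpv pldqi unl hup nxjbx
Hunk 2: at line 6 remove [iihpv] add [ggrx,xbedq,qmf] -> 13 lines: vejw aulkg qizc afp uzuui mdrby ggrx xbedq qmf pldqi unl hup nxjbx
Hunk 3: at line 6 remove [xbedq,qmf] add [ivf] -> 12 lines: vejw aulkg qizc afp uzuui mdrby ggrx ivf pldqi unl hup nxjbx
Final line count: 12

Answer: 12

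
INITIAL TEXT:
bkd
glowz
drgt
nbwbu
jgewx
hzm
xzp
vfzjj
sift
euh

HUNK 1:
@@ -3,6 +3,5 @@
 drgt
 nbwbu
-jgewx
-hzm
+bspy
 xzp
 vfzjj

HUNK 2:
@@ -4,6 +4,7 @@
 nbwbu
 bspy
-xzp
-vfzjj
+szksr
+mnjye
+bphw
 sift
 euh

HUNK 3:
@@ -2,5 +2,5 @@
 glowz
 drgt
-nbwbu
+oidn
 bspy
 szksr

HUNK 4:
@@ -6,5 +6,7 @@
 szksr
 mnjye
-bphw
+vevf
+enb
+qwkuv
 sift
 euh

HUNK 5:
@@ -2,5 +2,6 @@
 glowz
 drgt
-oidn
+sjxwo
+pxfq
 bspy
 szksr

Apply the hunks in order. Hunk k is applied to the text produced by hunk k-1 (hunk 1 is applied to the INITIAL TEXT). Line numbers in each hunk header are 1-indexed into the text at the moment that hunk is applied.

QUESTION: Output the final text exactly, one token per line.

Answer: bkd
glowz
drgt
sjxwo
pxfq
bspy
szksr
mnjye
vevf
enb
qwkuv
sift
euh

Derivation:
Hunk 1: at line 3 remove [jgewx,hzm] add [bspy] -> 9 lines: bkd glowz drgt nbwbu bspy xzp vfzjj sift euh
Hunk 2: at line 4 remove [xzp,vfzjj] add [szksr,mnjye,bphw] -> 10 lines: bkd glowz drgt nbwbu bspy szksr mnjye bphw sift euh
Hunk 3: at line 2 remove [nbwbu] add [oidn] -> 10 lines: bkd glowz drgt oidn bspy szksr mnjye bphw sift euh
Hunk 4: at line 6 remove [bphw] add [vevf,enb,qwkuv] -> 12 lines: bkd glowz drgt oidn bspy szksr mnjye vevf enb qwkuv sift euh
Hunk 5: at line 2 remove [oidn] add [sjxwo,pxfq] -> 13 lines: bkd glowz drgt sjxwo pxfq bspy szksr mnjye vevf enb qwkuv sift euh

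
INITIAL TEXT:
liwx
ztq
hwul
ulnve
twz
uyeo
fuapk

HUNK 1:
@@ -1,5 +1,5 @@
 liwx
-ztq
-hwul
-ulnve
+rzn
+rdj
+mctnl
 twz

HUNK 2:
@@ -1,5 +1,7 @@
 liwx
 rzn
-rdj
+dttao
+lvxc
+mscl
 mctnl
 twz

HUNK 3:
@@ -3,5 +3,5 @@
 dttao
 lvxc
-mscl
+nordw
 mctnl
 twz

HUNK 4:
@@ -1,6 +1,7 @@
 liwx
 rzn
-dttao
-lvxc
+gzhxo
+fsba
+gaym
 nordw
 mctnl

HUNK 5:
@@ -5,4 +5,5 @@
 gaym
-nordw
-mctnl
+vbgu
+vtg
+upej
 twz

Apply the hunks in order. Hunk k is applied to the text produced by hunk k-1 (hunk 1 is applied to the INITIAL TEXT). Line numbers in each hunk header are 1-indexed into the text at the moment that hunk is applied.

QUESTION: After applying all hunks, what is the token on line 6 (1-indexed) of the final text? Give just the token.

Answer: vbgu

Derivation:
Hunk 1: at line 1 remove [ztq,hwul,ulnve] add [rzn,rdj,mctnl] -> 7 lines: liwx rzn rdj mctnl twz uyeo fuapk
Hunk 2: at line 1 remove [rdj] add [dttao,lvxc,mscl] -> 9 lines: liwx rzn dttao lvxc mscl mctnl twz uyeo fuapk
Hunk 3: at line 3 remove [mscl] add [nordw] -> 9 lines: liwx rzn dttao lvxc nordw mctnl twz uyeo fuapk
Hunk 4: at line 1 remove [dttao,lvxc] add [gzhxo,fsba,gaym] -> 10 lines: liwx rzn gzhxo fsba gaym nordw mctnl twz uyeo fuapk
Hunk 5: at line 5 remove [nordw,mctnl] add [vbgu,vtg,upej] -> 11 lines: liwx rzn gzhxo fsba gaym vbgu vtg upej twz uyeo fuapk
Final line 6: vbgu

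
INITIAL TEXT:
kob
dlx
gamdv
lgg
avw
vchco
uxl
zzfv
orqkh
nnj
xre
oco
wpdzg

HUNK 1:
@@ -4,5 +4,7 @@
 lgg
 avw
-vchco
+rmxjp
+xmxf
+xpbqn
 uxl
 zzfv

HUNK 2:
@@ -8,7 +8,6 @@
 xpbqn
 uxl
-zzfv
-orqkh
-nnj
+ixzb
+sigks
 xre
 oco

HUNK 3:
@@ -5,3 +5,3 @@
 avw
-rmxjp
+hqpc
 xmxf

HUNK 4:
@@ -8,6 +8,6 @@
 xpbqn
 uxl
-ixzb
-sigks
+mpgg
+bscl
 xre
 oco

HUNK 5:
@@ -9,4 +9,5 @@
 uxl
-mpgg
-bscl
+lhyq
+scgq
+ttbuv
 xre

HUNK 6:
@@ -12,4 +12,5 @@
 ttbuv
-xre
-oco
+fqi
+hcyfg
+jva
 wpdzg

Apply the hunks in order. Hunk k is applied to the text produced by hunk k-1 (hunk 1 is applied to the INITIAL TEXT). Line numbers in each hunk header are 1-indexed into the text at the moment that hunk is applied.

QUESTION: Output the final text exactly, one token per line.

Answer: kob
dlx
gamdv
lgg
avw
hqpc
xmxf
xpbqn
uxl
lhyq
scgq
ttbuv
fqi
hcyfg
jva
wpdzg

Derivation:
Hunk 1: at line 4 remove [vchco] add [rmxjp,xmxf,xpbqn] -> 15 lines: kob dlx gamdv lgg avw rmxjp xmxf xpbqn uxl zzfv orqkh nnj xre oco wpdzg
Hunk 2: at line 8 remove [zzfv,orqkh,nnj] add [ixzb,sigks] -> 14 lines: kob dlx gamdv lgg avw rmxjp xmxf xpbqn uxl ixzb sigks xre oco wpdzg
Hunk 3: at line 5 remove [rmxjp] add [hqpc] -> 14 lines: kob dlx gamdv lgg avw hqpc xmxf xpbqn uxl ixzb sigks xre oco wpdzg
Hunk 4: at line 8 remove [ixzb,sigks] add [mpgg,bscl] -> 14 lines: kob dlx gamdv lgg avw hqpc xmxf xpbqn uxl mpgg bscl xre oco wpdzg
Hunk 5: at line 9 remove [mpgg,bscl] add [lhyq,scgq,ttbuv] -> 15 lines: kob dlx gamdv lgg avw hqpc xmxf xpbqn uxl lhyq scgq ttbuv xre oco wpdzg
Hunk 6: at line 12 remove [xre,oco] add [fqi,hcyfg,jva] -> 16 lines: kob dlx gamdv lgg avw hqpc xmxf xpbqn uxl lhyq scgq ttbuv fqi hcyfg jva wpdzg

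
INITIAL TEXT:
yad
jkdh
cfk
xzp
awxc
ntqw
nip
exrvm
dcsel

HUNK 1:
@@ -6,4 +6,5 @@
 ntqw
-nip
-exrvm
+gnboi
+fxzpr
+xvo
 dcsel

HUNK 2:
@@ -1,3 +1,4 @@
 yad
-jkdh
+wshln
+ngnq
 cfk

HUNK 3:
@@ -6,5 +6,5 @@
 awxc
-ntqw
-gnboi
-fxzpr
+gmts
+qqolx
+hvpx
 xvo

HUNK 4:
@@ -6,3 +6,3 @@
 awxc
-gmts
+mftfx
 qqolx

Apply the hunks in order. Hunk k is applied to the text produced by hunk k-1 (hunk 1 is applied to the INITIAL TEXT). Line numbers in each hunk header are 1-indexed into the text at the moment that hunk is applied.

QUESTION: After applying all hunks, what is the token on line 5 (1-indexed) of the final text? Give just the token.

Hunk 1: at line 6 remove [nip,exrvm] add [gnboi,fxzpr,xvo] -> 10 lines: yad jkdh cfk xzp awxc ntqw gnboi fxzpr xvo dcsel
Hunk 2: at line 1 remove [jkdh] add [wshln,ngnq] -> 11 lines: yad wshln ngnq cfk xzp awxc ntqw gnboi fxzpr xvo dcsel
Hunk 3: at line 6 remove [ntqw,gnboi,fxzpr] add [gmts,qqolx,hvpx] -> 11 lines: yad wshln ngnq cfk xzp awxc gmts qqolx hvpx xvo dcsel
Hunk 4: at line 6 remove [gmts] add [mftfx] -> 11 lines: yad wshln ngnq cfk xzp awxc mftfx qqolx hvpx xvo dcsel
Final line 5: xzp

Answer: xzp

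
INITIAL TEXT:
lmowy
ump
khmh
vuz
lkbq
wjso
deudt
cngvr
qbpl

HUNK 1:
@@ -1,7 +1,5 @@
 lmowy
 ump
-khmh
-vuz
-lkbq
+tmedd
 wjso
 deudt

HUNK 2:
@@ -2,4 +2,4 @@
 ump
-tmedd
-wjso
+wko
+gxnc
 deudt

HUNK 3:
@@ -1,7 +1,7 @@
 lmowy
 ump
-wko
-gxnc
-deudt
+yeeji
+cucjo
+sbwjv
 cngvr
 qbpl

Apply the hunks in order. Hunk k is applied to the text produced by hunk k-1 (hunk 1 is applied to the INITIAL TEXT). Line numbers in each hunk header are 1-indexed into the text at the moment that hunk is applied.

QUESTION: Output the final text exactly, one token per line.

Hunk 1: at line 1 remove [khmh,vuz,lkbq] add [tmedd] -> 7 lines: lmowy ump tmedd wjso deudt cngvr qbpl
Hunk 2: at line 2 remove [tmedd,wjso] add [wko,gxnc] -> 7 lines: lmowy ump wko gxnc deudt cngvr qbpl
Hunk 3: at line 1 remove [wko,gxnc,deudt] add [yeeji,cucjo,sbwjv] -> 7 lines: lmowy ump yeeji cucjo sbwjv cngvr qbpl

Answer: lmowy
ump
yeeji
cucjo
sbwjv
cngvr
qbpl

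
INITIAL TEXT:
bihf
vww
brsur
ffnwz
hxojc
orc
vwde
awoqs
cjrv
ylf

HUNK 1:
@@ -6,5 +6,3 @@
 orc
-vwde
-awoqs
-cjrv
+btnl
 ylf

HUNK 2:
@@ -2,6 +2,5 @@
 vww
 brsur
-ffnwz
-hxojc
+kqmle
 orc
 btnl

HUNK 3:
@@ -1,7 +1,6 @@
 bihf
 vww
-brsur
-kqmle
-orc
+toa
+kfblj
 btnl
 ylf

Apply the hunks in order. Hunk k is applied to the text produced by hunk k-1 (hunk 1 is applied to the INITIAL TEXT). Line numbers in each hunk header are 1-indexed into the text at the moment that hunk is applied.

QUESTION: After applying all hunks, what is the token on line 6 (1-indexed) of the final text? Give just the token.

Hunk 1: at line 6 remove [vwde,awoqs,cjrv] add [btnl] -> 8 lines: bihf vww brsur ffnwz hxojc orc btnl ylf
Hunk 2: at line 2 remove [ffnwz,hxojc] add [kqmle] -> 7 lines: bihf vww brsur kqmle orc btnl ylf
Hunk 3: at line 1 remove [brsur,kqmle,orc] add [toa,kfblj] -> 6 lines: bihf vww toa kfblj btnl ylf
Final line 6: ylf

Answer: ylf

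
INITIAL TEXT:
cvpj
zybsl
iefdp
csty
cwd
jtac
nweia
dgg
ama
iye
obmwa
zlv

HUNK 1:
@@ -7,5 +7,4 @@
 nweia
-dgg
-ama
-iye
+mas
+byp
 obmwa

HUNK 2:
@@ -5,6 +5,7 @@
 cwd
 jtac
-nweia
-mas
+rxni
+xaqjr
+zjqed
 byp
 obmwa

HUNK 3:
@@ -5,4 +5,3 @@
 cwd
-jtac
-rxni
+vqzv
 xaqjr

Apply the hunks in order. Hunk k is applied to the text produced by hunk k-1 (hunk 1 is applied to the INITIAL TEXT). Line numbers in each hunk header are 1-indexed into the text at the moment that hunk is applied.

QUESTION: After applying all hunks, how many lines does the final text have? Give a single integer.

Hunk 1: at line 7 remove [dgg,ama,iye] add [mas,byp] -> 11 lines: cvpj zybsl iefdp csty cwd jtac nweia mas byp obmwa zlv
Hunk 2: at line 5 remove [nweia,mas] add [rxni,xaqjr,zjqed] -> 12 lines: cvpj zybsl iefdp csty cwd jtac rxni xaqjr zjqed byp obmwa zlv
Hunk 3: at line 5 remove [jtac,rxni] add [vqzv] -> 11 lines: cvpj zybsl iefdp csty cwd vqzv xaqjr zjqed byp obmwa zlv
Final line count: 11

Answer: 11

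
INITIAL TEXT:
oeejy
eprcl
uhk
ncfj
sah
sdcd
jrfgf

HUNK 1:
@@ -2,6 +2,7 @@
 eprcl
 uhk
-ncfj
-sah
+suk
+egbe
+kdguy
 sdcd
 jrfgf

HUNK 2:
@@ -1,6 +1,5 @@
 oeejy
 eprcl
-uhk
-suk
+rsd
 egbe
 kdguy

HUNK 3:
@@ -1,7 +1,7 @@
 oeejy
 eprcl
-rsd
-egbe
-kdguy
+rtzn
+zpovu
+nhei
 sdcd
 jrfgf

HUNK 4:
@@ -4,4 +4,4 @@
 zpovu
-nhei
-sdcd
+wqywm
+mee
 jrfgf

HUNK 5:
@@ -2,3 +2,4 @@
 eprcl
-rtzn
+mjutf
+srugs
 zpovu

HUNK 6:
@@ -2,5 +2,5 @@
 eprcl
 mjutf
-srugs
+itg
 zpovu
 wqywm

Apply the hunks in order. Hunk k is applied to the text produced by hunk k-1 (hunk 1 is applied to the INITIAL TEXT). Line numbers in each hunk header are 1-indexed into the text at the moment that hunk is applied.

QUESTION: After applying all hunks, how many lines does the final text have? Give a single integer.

Answer: 8

Derivation:
Hunk 1: at line 2 remove [ncfj,sah] add [suk,egbe,kdguy] -> 8 lines: oeejy eprcl uhk suk egbe kdguy sdcd jrfgf
Hunk 2: at line 1 remove [uhk,suk] add [rsd] -> 7 lines: oeejy eprcl rsd egbe kdguy sdcd jrfgf
Hunk 3: at line 1 remove [rsd,egbe,kdguy] add [rtzn,zpovu,nhei] -> 7 lines: oeejy eprcl rtzn zpovu nhei sdcd jrfgf
Hunk 4: at line 4 remove [nhei,sdcd] add [wqywm,mee] -> 7 lines: oeejy eprcl rtzn zpovu wqywm mee jrfgf
Hunk 5: at line 2 remove [rtzn] add [mjutf,srugs] -> 8 lines: oeejy eprcl mjutf srugs zpovu wqywm mee jrfgf
Hunk 6: at line 2 remove [srugs] add [itg] -> 8 lines: oeejy eprcl mjutf itg zpovu wqywm mee jrfgf
Final line count: 8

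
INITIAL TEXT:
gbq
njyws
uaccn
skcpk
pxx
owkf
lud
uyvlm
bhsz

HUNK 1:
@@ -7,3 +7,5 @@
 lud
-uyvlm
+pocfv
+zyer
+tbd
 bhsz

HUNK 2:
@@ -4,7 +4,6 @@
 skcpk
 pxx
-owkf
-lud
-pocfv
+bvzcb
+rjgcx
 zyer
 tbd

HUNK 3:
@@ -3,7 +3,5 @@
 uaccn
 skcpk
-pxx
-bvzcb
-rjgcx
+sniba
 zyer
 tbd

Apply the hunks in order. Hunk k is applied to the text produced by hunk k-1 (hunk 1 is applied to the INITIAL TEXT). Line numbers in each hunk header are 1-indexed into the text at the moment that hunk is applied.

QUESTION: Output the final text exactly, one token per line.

Hunk 1: at line 7 remove [uyvlm] add [pocfv,zyer,tbd] -> 11 lines: gbq njyws uaccn skcpk pxx owkf lud pocfv zyer tbd bhsz
Hunk 2: at line 4 remove [owkf,lud,pocfv] add [bvzcb,rjgcx] -> 10 lines: gbq njyws uaccn skcpk pxx bvzcb rjgcx zyer tbd bhsz
Hunk 3: at line 3 remove [pxx,bvzcb,rjgcx] add [sniba] -> 8 lines: gbq njyws uaccn skcpk sniba zyer tbd bhsz

Answer: gbq
njyws
uaccn
skcpk
sniba
zyer
tbd
bhsz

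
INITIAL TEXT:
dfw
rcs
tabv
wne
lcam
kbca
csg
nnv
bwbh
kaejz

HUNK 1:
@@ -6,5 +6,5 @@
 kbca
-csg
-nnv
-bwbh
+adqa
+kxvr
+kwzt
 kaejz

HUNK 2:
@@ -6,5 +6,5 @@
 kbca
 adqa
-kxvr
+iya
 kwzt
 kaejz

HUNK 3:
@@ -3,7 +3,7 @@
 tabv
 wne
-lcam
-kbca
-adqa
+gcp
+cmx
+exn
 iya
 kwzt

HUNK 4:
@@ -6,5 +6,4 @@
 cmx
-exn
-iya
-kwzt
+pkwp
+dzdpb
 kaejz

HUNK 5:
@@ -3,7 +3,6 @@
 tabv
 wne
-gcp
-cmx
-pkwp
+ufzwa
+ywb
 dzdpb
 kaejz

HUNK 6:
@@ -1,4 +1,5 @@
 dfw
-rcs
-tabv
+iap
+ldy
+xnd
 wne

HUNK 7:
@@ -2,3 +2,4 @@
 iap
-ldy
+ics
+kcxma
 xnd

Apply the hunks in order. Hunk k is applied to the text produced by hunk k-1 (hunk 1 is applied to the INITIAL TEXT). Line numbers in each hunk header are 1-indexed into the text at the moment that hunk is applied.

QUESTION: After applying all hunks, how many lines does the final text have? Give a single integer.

Answer: 10

Derivation:
Hunk 1: at line 6 remove [csg,nnv,bwbh] add [adqa,kxvr,kwzt] -> 10 lines: dfw rcs tabv wne lcam kbca adqa kxvr kwzt kaejz
Hunk 2: at line 6 remove [kxvr] add [iya] -> 10 lines: dfw rcs tabv wne lcam kbca adqa iya kwzt kaejz
Hunk 3: at line 3 remove [lcam,kbca,adqa] add [gcp,cmx,exn] -> 10 lines: dfw rcs tabv wne gcp cmx exn iya kwzt kaejz
Hunk 4: at line 6 remove [exn,iya,kwzt] add [pkwp,dzdpb] -> 9 lines: dfw rcs tabv wne gcp cmx pkwp dzdpb kaejz
Hunk 5: at line 3 remove [gcp,cmx,pkwp] add [ufzwa,ywb] -> 8 lines: dfw rcs tabv wne ufzwa ywb dzdpb kaejz
Hunk 6: at line 1 remove [rcs,tabv] add [iap,ldy,xnd] -> 9 lines: dfw iap ldy xnd wne ufzwa ywb dzdpb kaejz
Hunk 7: at line 2 remove [ldy] add [ics,kcxma] -> 10 lines: dfw iap ics kcxma xnd wne ufzwa ywb dzdpb kaejz
Final line count: 10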